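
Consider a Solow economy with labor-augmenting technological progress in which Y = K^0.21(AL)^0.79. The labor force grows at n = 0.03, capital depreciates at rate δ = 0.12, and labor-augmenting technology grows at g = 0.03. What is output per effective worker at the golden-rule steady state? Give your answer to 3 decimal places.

y_gold ≈ 1.042

The effective depreciation rate is n + g + δ = 0.03 + 0.03 + 0.12 = 0.18.
At the golden rule the marginal product of capital equals n+g+δ: 0.21·k^(0.21−1) = 0.18. Solving, k_gold = (0.21/0.18)^(1/0.79) ≈ 1.2155.
Output: y_gold = k_gold^0.21 = 1.2155^0.21 ≈ 1.0418.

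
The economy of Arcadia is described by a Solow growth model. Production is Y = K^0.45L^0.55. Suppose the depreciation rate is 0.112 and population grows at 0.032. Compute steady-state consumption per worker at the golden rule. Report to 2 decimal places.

c_gold ≈ 1.40

n + δ = 0.032 + 0.112 = 0.144.
Maximizing c = f(k) − (n+δ)·k gives f'(k) = n+δ, i.e. 0.45·k^(0.45−1) = 0.144, so k_gold = (0.45/0.144)^(1/0.55) ≈ 7.9383.
y_gold = 7.9383^0.45 ≈ 2.5403.
c_gold = y_gold − (n+δ)·k_gold = 2.5403 − 0.144·7.9383 ≈ 1.3971.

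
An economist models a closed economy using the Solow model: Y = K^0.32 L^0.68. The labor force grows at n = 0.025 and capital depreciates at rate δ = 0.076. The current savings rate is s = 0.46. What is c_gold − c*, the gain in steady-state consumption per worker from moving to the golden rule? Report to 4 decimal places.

Δc ≈ 0.0679

n + δ = 0.025 + 0.076 = 0.101.
Current steady state (s = 0.46): k* = (0.46/0.101)^(1/0.68) ≈ 9.2958, y* = 9.2958^0.32 ≈ 2.0410, c* = (1−0.46)·2.0410 ≈ 1.1022.
Maximizing c = f(k) − (n+δ)·k gives f'(k) = n+δ, i.e. 0.32·k^(0.32−1) = 0.101, so k_gold = (0.32/0.101)^(1/0.68) ≈ 5.4515.
y_gold = 5.4515^0.32 ≈ 1.7206, c_gold = y_gold − 0.101·k_gold ≈ 1.1700.
Gain: Δc = 1.1700 − 1.1022 ≈ 0.0679.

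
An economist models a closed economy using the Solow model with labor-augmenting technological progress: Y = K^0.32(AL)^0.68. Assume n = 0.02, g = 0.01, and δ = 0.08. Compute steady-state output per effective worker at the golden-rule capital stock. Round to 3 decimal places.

y_gold ≈ 1.653

The effective depreciation rate is n + g + δ = 0.02 + 0.01 + 0.08 = 0.11.
At the golden rule the marginal product of capital equals n+g+δ: 0.32·k^(0.32−1) = 0.11. Solving, k_gold = (0.32/0.11)^(1/0.68) ≈ 4.8083.
Output: y_gold = k_gold^0.32 = 4.8083^0.32 ≈ 1.6529.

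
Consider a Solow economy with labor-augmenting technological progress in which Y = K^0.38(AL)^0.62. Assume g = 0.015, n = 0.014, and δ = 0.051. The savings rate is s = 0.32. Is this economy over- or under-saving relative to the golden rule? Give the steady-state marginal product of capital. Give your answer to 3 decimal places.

under-saving; MPK ≈ 0.095

Capital per effective worker breaks even when investment replaces (n + g + δ)·k; here n + g + δ = 0.08.
Steady-state k*: s·k^0.38 = 0.08·k gives k* = (0.32/0.08)^(1/0.62) ≈ 9.3554.
MPK = 0.38·9.3554^(-0.62) ≈ 0.0950.
MPK > n+g+δ = 0.08, so the economy is dynamically efficient (under-saving).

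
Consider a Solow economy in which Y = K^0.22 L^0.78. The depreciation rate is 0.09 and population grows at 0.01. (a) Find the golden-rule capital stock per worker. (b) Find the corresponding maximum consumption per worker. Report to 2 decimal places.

(a) k_gold ≈ 2.75; (b) c_gold ≈ 0.97

Break-even investment rate: n + δ = 0.01 + 0.09 = 0.1.
Setting f'(k) = n+δ gives 0.22·k^(0.22−1) = 0.1, hence k_gold = (0.22/0.1)^(1/0.78) ≈ 2.7479.
y_gold = 2.7479^0.22 ≈ 1.2491; c_gold = y_gold − 0.1·k_gold ≈ 0.9743.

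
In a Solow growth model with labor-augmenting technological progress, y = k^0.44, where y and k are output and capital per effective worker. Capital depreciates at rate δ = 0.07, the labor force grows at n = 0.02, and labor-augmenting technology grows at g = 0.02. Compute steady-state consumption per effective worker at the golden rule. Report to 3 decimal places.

c_gold ≈ 1.664

The effective depreciation rate is n + g + δ = 0.02 + 0.02 + 0.07 = 0.11.
Maximizing c = f(k) − (n+g+δ)·k gives f'(k) = n+g+δ, i.e. 0.44·k^(0.44−1) = 0.11, so k_gold = (0.44/0.11)^(1/0.56) ≈ 11.8880.
y_gold = 11.8880^0.44 ≈ 2.9720.
c_gold = y_gold − (n+g+δ)·k_gold = 2.9720 − 0.11·11.8880 ≈ 1.6643.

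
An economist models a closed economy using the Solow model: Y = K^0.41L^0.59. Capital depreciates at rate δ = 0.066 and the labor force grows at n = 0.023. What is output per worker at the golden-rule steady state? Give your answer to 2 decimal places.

y_gold ≈ 2.89

Break-even investment rate: n + δ = 0.023 + 0.066 = 0.089.
Setting f'(k) = n+δ gives 0.41·k^(0.41−1) = 0.089, hence k_gold = (0.41/0.089)^(1/0.59) ≈ 13.3167.
Output: y_gold = k_gold^0.41 = 13.3167^0.41 ≈ 2.8907.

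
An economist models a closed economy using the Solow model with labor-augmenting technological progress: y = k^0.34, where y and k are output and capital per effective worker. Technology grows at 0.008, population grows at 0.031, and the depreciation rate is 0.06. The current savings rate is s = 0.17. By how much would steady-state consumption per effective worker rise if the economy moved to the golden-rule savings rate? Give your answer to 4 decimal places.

Δc ≈ 0.1496

n + g + δ = 0.031 + 0.008 + 0.06 = 0.099.
Current steady state (s = 0.17): k* = (0.17/0.099)^(1/0.66) ≈ 2.2687, y* = 2.2687^0.34 ≈ 1.3212, c* = (1−0.17)·1.3212 ≈ 1.0966.
Golden rule sets MPK = n+g+δ: 0.34·k^(0.34−1) = 0.099, so k_gold = (0.34/0.099)^(1/0.66) ≈ 6.4846.
y_gold = 6.4846^0.34 ≈ 1.8882, c_gold = y_gold − 0.099·k_gold ≈ 1.2462.
Gain: Δc = 1.2462 − 1.0966 ≈ 0.1496.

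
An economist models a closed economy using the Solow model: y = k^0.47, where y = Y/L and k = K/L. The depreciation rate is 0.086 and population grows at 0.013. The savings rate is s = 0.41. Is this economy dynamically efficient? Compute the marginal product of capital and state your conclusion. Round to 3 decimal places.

dynamically efficient; MPK ≈ 0.113

The effective depreciation rate is n + δ = 0.013 + 0.086 = 0.099.
Steady-state k*: s·k^0.47 = 0.099·k gives k* = (0.41/0.099)^(1/0.53) ≈ 14.6026.
MPK = 0.47·14.6026^(-0.53) ≈ 0.1135.
MPK > n+δ = 0.099, so the economy is dynamically efficient (under-saving).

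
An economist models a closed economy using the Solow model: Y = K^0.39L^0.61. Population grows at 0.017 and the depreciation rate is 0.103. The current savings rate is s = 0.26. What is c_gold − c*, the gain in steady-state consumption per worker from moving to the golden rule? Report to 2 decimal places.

The effective depreciation rate is n + δ = 0.017 + 0.103 = 0.12.
Current steady state (s = 0.26): k* = (0.26/0.12)^(1/0.61) ≈ 3.5520, y* = 3.5520^0.39 ≈ 1.6394, c* = (1−0.26)·1.6394 ≈ 1.2132.
Setting f'(k) = n+δ gives 0.39·k^(0.39−1) = 0.12, hence k_gold = (0.39/0.12)^(1/0.61) ≈ 6.9048.
y_gold = 6.9048^0.39 ≈ 2.1246, c_gold = y_gold − 0.12·k_gold ≈ 1.2960.
Gain: Δc = 1.2960 − 1.2132 ≈ 0.0828.

Δc ≈ 0.08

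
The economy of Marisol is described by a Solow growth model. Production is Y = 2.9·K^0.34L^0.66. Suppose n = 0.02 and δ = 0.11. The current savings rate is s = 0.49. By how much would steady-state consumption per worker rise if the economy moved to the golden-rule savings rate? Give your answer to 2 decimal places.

Δc ≈ 0.37

Capital per worker breaks even when investment replaces (n + δ)·k; here n + δ = 0.13.
Current steady state (s = 0.49): k* = (0.49·2.9/0.13)^(1/0.66) ≈ 37.4725, y* = 2.9·37.4725^0.34 ≈ 9.9417, c* = (1−0.49)·9.9417 ≈ 5.0703.
Setting f'(k) = n+δ gives 0.34·2.9·k^(0.34−1) = 0.13, hence k_gold = (0.34·2.9/0.13)^(1/0.66) ≈ 21.5394.
y_gold = 2.9·21.5394^0.34 ≈ 8.2356, c_gold = y_gold − 0.13·k_gold ≈ 5.4355.
Gain: Δc = 5.4355 − 5.0703 ≈ 0.3653.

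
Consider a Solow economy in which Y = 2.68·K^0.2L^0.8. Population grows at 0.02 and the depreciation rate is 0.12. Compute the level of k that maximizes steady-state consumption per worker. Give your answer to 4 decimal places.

Break-even investment rate: n + δ = 0.02 + 0.12 = 0.14.
At the golden rule the marginal product of capital equals n+δ: 0.2·2.68·k^(0.2−1) = 0.14. Solving, k_gold = (0.2·2.68/0.14)^(1/0.8) ≈ 5.3554.

k_gold ≈ 5.3554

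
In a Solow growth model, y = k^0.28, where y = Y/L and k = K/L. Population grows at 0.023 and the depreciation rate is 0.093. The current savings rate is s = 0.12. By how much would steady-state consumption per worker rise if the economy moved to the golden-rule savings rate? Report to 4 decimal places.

Δc ≈ 0.1226

Capital per worker breaks even when investment replaces (n + δ)·k; here n + δ = 0.116.
Current steady state (s = 0.12): k* = (0.12/0.116)^(1/0.72) ≈ 1.0482, y* = 1.0482^0.28 ≈ 1.0133, c* = (1−0.12)·1.0133 ≈ 0.8917.
Golden rule sets MPK = n+δ: 0.28·k^(0.28−1) = 0.116, so k_gold = (0.28/0.116)^(1/0.72) ≈ 3.4004.
y_gold = 3.4004^0.28 ≈ 1.4087, c_gold = y_gold − 0.116·k_gold ≈ 1.0143.
Gain: Δc = 1.0143 − 0.8917 ≈ 0.1226.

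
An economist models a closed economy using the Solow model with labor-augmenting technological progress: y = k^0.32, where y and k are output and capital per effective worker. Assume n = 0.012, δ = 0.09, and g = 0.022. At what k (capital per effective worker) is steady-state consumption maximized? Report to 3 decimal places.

n + g + δ = 0.012 + 0.022 + 0.09 = 0.124.
Golden rule sets MPK = n+g+δ: 0.32·k^(0.32−1) = 0.124, so k_gold = (0.32/0.124)^(1/0.68) ≈ 4.0316.

k_gold ≈ 4.032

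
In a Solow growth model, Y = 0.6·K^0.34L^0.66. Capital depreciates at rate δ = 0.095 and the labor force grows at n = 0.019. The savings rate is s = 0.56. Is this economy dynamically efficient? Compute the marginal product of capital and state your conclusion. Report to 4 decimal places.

The effective depreciation rate is n + δ = 0.019 + 0.095 = 0.114.
Steady-state k*: s·A·k^0.34 = 0.114·k gives k* = (0.56·0.6/0.114)^(1/0.66) ≈ 5.1436.
MPK = 0.34·0.6·5.1436^(-0.66) ≈ 0.0692.
MPK < n+δ = 0.114, so the economy is dynamically inefficient (over-saving).

dynamically inefficient; MPK ≈ 0.0692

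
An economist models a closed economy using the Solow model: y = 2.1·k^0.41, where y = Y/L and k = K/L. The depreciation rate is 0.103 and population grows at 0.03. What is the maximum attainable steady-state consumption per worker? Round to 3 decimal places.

c_gold ≈ 4.537

The effective depreciation rate is n + δ = 0.03 + 0.103 = 0.133.
Golden rule sets MPK = n+δ: 0.41·2.1·k^(0.41−1) = 0.133, so k_gold = (0.41·2.1/0.133)^(1/0.59) ≈ 23.7046.
y_gold = 2.1·23.7046^0.41 ≈ 7.6895.
c_gold = y_gold − (n+δ)·k_gold = 7.6895 − 0.133·23.7046 ≈ 4.5368.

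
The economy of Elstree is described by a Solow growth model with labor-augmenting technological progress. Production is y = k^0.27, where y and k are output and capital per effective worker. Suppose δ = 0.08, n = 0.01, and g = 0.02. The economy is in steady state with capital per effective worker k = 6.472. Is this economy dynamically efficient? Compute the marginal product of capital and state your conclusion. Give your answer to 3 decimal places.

dynamically inefficient; MPK ≈ 0.069

The effective depreciation rate is n + g + δ = 0.01 + 0.02 + 0.08 = 0.11.
MPK = 0.27·k^(0.27−1) = 0.27·6.472^(-0.73) ≈ 0.0691.
MPK < 0.11, so the economy is dynamically inefficient (over-saving).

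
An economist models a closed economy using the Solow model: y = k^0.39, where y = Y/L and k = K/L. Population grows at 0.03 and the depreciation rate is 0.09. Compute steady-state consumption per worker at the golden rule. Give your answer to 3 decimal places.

Break-even investment rate: n + δ = 0.03 + 0.09 = 0.12.
Golden rule sets MPK = n+δ: 0.39·k^(0.39−1) = 0.12, so k_gold = (0.39/0.12)^(1/0.61) ≈ 6.9048.
y_gold = 6.9048^0.39 ≈ 2.1246.
c_gold = y_gold − (n+δ)·k_gold = 2.1246 − 0.12·6.9048 ≈ 1.2960.

c_gold ≈ 1.296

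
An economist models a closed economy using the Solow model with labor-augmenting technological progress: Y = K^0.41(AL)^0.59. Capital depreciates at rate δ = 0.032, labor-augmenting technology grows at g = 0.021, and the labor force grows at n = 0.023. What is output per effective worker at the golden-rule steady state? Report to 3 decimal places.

n + g + δ = 0.023 + 0.021 + 0.032 = 0.076.
At the golden rule the marginal product of capital equals n+g+δ: 0.41·k^(0.41−1) = 0.076. Solving, k_gold = (0.41/0.076)^(1/0.59) ≈ 17.4031.
Output: y_gold = k_gold^0.41 = 17.4031^0.41 ≈ 3.2259.

y_gold ≈ 3.226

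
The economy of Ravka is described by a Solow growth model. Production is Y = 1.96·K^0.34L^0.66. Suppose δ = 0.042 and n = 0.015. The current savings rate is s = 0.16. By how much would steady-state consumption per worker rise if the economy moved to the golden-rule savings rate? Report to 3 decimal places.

n + δ = 0.015 + 0.042 = 0.057.
Current steady state (s = 0.16): k* = (0.16·1.96/0.057)^(1/0.66) ≈ 13.2425, y* = 1.96·13.2425^0.34 ≈ 4.7177, c* = (1−0.16)·4.7177 ≈ 3.9628.
Maximizing c = f(k) − (n+δ)·k gives f'(k) = n+δ, i.e. 0.34·1.96·k^(0.34−1) = 0.057, so k_gold = (0.34·1.96/0.057)^(1/0.66) ≈ 41.4925.
y_gold = 1.96·41.4925^0.34 ≈ 6.9561, c_gold = y_gold − 0.057·k_gold ≈ 4.5910.
Gain: Δc = 4.5910 − 3.9628 ≈ 0.6282.

Δc ≈ 0.628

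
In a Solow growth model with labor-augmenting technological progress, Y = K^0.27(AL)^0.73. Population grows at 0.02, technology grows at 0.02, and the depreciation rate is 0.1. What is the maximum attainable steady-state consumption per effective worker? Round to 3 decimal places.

n + g + δ = 0.02 + 0.02 + 0.1 = 0.14.
Setting f'(k) = n+g+δ gives 0.27·k^(0.27−1) = 0.14, hence k_gold = (0.27/0.14)^(1/0.73) ≈ 2.4589.
y_gold = 2.4589^0.27 ≈ 1.2750.
c_gold = y_gold − (n+g+δ)·k_gold = 1.2750 − 0.14·2.4589 ≈ 0.9307.

c_gold ≈ 0.931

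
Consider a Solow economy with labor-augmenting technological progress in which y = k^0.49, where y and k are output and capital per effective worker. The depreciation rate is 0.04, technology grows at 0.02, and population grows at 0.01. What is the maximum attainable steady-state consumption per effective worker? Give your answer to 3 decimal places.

c_gold ≈ 3.308

n + g + δ = 0.01 + 0.02 + 0.04 = 0.07.
At the golden rule the marginal product of capital equals n+g+δ: 0.49·k^(0.49−1) = 0.07. Solving, k_gold = (0.49/0.07)^(1/0.51) ≈ 45.3999.
y_gold = 45.3999^0.49 ≈ 6.4857.
c_gold = y_gold − (n+g+δ)·k_gold = 6.4857 − 0.07·45.3999 ≈ 3.3077.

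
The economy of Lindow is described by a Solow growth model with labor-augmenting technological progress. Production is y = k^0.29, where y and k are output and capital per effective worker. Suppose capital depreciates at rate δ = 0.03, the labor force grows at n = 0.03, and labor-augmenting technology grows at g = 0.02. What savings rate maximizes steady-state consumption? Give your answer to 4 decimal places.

Break-even investment rate: n + g + δ = 0.03 + 0.02 + 0.03 = 0.08.
At the golden rule MPK = n+g+δ, and in any Cobb-Douglas steady state s = (n+g+δ)·k/y = MPK·k/y = capital's share 0.29.

s_gold = 0.2900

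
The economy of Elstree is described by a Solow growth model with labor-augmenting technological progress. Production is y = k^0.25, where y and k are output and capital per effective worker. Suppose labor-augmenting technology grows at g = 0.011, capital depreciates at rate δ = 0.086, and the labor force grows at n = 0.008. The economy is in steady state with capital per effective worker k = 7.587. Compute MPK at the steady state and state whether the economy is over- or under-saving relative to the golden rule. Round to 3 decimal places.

over-saving; MPK ≈ 0.055

Break-even investment rate: n + g + δ = 0.008 + 0.011 + 0.086 = 0.105.
MPK = 0.25·k^(0.25−1) = 0.25·7.587^(-0.75) ≈ 0.0547.
MPK < 0.105, so the economy is dynamically inefficient (over-saving).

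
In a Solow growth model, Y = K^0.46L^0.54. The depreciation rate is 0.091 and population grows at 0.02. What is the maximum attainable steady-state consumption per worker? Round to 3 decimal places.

c_gold ≈ 1.813

The effective depreciation rate is n + δ = 0.02 + 0.091 = 0.111.
At the golden rule the marginal product of capital equals n+δ: 0.46·k^(0.46−1) = 0.111. Solving, k_gold = (0.46/0.111)^(1/0.54) ≈ 13.9123.
y_gold = 13.9123^0.46 ≈ 3.3571.
c_gold = y_gold − (n+δ)·k_gold = 3.3571 − 0.111·13.9123 ≈ 1.8128.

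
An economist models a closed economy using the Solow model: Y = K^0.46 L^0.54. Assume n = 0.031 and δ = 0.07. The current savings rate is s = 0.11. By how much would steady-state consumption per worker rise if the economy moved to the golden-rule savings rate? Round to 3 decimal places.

Δc ≈ 1.008

Break-even investment rate: n + δ = 0.031 + 0.07 = 0.101.
Current steady state (s = 0.11): k* = (0.11/0.101)^(1/0.54) ≈ 1.1713, y* = 1.1713^0.46 ≈ 1.0754, c* = (1−0.11)·1.0754 ≈ 0.9571.
Maximizing c = f(k) − (n+δ)·k gives f'(k) = n+δ, i.e. 0.46·k^(0.46−1) = 0.101, so k_gold = (0.46/0.101)^(1/0.54) ≈ 16.5702.
y_gold = 16.5702^0.46 ≈ 3.6382, c_gold = y_gold − 0.101·k_gold ≈ 1.9646.
Gain: Δc = 1.9646 − 0.9571 ≈ 1.0075.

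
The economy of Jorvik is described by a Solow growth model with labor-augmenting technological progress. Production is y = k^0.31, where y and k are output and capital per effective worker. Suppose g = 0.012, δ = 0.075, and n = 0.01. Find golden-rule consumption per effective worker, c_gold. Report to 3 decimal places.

c_gold ≈ 1.163

Break-even investment rate: n + g + δ = 0.01 + 0.012 + 0.075 = 0.097.
At the golden rule the marginal product of capital equals n+g+δ: 0.31·k^(0.31−1) = 0.097. Solving, k_gold = (0.31/0.097)^(1/0.69) ≈ 5.3863.
y_gold = 5.3863^0.31 ≈ 1.6854.
c_gold = y_gold − (n+g+δ)·k_gold = 1.6854 − 0.097·5.3863 ≈ 1.1629.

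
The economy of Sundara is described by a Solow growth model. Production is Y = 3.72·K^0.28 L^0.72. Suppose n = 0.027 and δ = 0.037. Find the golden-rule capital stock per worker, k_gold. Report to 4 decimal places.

Capital per worker breaks even when investment replaces (n + δ)·k; here n + δ = 0.064.
Maximizing c = f(k) − (n+δ)·k gives f'(k) = n+δ, i.e. 0.28·3.72·k^(0.28−1) = 0.064, so k_gold = (0.28·3.72/0.064)^(1/0.72) ≈ 48.1580.

k_gold ≈ 48.1580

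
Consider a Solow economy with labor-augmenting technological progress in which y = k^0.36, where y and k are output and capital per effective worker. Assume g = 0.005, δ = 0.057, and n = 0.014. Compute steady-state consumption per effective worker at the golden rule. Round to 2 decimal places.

c_gold ≈ 1.54

n + g + δ = 0.014 + 0.005 + 0.057 = 0.076.
Golden rule sets MPK = n+g+δ: 0.36·k^(0.36−1) = 0.076, so k_gold = (0.36/0.076)^(1/0.64) ≈ 11.3619.
y_gold = 11.3619^0.36 ≈ 2.3986.
c_gold = y_gold − (n+g+δ)·k_gold = 2.3986 − 0.076·11.3619 ≈ 1.5351.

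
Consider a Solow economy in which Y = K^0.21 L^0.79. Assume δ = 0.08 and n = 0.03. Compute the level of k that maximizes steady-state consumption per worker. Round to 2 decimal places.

Capital per worker breaks even when investment replaces (n + δ)·k; here n + δ = 0.11.
Setting f'(k) = n+δ gives 0.21·k^(0.21−1) = 0.11, hence k_gold = (0.21/0.11)^(1/0.79) ≈ 2.2671.

k_gold ≈ 2.27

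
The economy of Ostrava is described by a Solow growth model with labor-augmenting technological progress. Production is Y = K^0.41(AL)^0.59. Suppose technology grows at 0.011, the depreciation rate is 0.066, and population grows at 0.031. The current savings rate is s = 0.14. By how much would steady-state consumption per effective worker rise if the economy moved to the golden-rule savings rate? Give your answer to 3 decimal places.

Capital per effective worker breaks even when investment replaces (n + g + δ)·k; here n + g + δ = 0.108.
Current steady state (s = 0.14): k* = (0.14/0.108)^(1/0.59) ≈ 1.5525, y* = 1.5525^0.41 ≈ 1.1976, c* = (1−0.14)·1.1976 ≈ 1.0300.
Golden rule sets MPK = n+g+δ: 0.41·k^(0.41−1) = 0.108, so k_gold = (0.41/0.108)^(1/0.59) ≈ 9.5933.
y_gold = 9.5933^0.41 ≈ 2.5270, c_gold = y_gold − 0.108·k_gold ≈ 1.4909.
Gain: Δc = 1.4909 − 1.0300 ≈ 0.4610.

Δc ≈ 0.461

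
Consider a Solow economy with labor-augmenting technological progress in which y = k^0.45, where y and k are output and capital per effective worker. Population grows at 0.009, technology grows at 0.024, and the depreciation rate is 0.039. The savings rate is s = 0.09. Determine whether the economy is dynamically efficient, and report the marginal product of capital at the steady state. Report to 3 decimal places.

dynamically efficient; MPK ≈ 0.360

Capital per effective worker breaks even when investment replaces (n + g + δ)·k; here n + g + δ = 0.072.
Steady-state k*: s·k^0.45 = 0.072·k gives k* = (0.09/0.072)^(1/0.55) ≈ 1.5004.
MPK = 0.45·1.5004^(-0.55) ≈ 0.3600.
MPK > n+g+δ = 0.072, so the economy is dynamically efficient (under-saving).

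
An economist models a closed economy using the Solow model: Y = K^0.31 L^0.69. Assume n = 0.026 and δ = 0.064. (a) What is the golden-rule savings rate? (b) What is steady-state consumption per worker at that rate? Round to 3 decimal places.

(a) s_gold = 0.310; (b) c_gold ≈ 1.203

Capital per worker breaks even when investment replaces (n + δ)·k; here n + δ = 0.09.
For Cobb-Douglas, s_gold equals capital's share: s_gold = 0.31.
Maximizing c = f(k) − (n+δ)·k gives f'(k) = n+δ, i.e. 0.31·k^(0.31−1) = 0.09, so k_gold = (0.31/0.09)^(1/0.69) ≈ 6.0039.
y_gold = 6.0039^0.31 ≈ 1.7431; c_gold = (1−0.31)·y_gold ≈ 1.2027.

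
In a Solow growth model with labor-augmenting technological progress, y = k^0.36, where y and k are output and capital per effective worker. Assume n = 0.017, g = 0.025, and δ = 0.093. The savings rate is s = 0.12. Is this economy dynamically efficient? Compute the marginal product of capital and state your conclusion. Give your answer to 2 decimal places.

The effective depreciation rate is n + g + δ = 0.017 + 0.025 + 0.093 = 0.135.
Steady-state k*: s·k^0.36 = 0.135·k gives k* = (0.12/0.135)^(1/0.64) ≈ 0.8319.
MPK = 0.36·0.8319^(-0.64) ≈ 0.4050.
MPK > n+g+δ = 0.135, so the economy is dynamically efficient (under-saving).

dynamically efficient; MPK ≈ 0.40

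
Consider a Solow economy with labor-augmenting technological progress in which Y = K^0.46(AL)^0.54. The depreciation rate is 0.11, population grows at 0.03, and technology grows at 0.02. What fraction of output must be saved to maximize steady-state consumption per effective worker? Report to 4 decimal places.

s_gold = 0.4600

Break-even investment rate: n + g + δ = 0.03 + 0.02 + 0.11 = 0.16.
At the golden rule MPK = n+g+δ, and in any Cobb-Douglas steady state s = (n+g+δ)·k/y = MPK·k/y = capital's share 0.46.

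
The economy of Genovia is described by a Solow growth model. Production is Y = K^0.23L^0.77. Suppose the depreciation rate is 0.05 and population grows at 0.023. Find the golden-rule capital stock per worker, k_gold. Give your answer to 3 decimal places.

n + δ = 0.023 + 0.05 = 0.073.
At the golden rule the marginal product of capital equals n+δ: 0.23·k^(0.23−1) = 0.073. Solving, k_gold = (0.23/0.073)^(1/0.77) ≈ 4.4389.

k_gold ≈ 4.439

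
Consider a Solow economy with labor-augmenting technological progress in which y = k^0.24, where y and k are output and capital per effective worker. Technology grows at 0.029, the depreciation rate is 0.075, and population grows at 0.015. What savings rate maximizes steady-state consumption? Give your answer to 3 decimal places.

s_gold = 0.240

The effective depreciation rate is n + g + δ = 0.015 + 0.029 + 0.075 = 0.119.
At the golden rule MPK = n+g+δ, and in any Cobb-Douglas steady state s = (n+g+δ)·k/y = MPK·k/y = capital's share 0.24.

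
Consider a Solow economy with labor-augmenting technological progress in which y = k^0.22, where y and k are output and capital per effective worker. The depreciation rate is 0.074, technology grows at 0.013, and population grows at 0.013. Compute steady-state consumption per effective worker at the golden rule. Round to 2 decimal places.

The effective depreciation rate is n + g + δ = 0.013 + 0.013 + 0.074 = 0.1.
Setting f'(k) = n+g+δ gives 0.22·k^(0.22−1) = 0.1, hence k_gold = (0.22/0.1)^(1/0.78) ≈ 2.7479.
y_gold = 2.7479^0.22 ≈ 1.2491.
c_gold = y_gold − (n+g+δ)·k_gold = 1.2491 − 0.1·2.7479 ≈ 0.9743.

c_gold ≈ 0.97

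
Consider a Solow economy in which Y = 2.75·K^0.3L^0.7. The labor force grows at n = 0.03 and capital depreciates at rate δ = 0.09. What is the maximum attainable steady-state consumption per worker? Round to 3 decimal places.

Capital per worker breaks even when investment replaces (n + δ)·k; here n + δ = 0.12.
Setting f'(k) = n+δ gives 0.3·2.75·k^(0.3−1) = 0.12, hence k_gold = (0.3·2.75/0.12)^(1/0.7) ≈ 15.7074.
y_gold = 2.75·15.7074^0.3 ≈ 6.2830.
c_gold = y_gold − (n+δ)·k_gold = 6.2830 − 0.12·15.7074 ≈ 4.3981.

c_gold ≈ 4.398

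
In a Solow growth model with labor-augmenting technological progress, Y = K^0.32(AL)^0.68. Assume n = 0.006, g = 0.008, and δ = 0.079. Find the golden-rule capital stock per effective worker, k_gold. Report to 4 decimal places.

k_gold ≈ 6.1548

Break-even investment rate: n + g + δ = 0.006 + 0.008 + 0.079 = 0.093.
At the golden rule the marginal product of capital equals n+g+δ: 0.32·k^(0.32−1) = 0.093. Solving, k_gold = (0.32/0.093)^(1/0.68) ≈ 6.1548.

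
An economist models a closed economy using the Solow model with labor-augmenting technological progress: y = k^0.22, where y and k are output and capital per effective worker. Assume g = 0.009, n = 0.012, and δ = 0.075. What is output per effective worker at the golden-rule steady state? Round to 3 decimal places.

y_gold ≈ 1.264

Break-even investment rate: n + g + δ = 0.012 + 0.009 + 0.075 = 0.096.
Maximizing c = f(k) − (n+g+δ)·k gives f'(k) = n+g+δ, i.e. 0.22·k^(0.22−1) = 0.096, so k_gold = (0.22/0.096)^(1/0.78) ≈ 2.8956.
Output: y_gold = k_gold^0.22 = 2.8956^0.22 ≈ 1.2635.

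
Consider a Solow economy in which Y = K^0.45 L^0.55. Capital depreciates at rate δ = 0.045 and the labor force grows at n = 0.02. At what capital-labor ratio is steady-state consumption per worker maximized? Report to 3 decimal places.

k_gold ≈ 33.714

n + δ = 0.02 + 0.045 = 0.065.
Maximizing c = f(k) − (n+δ)·k gives f'(k) = n+δ, i.e. 0.45·k^(0.45−1) = 0.065, so k_gold = (0.45/0.065)^(1/0.55) ≈ 33.7145.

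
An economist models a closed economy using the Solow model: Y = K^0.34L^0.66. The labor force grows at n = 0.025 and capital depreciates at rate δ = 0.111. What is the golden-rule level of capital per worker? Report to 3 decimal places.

k_gold ≈ 4.008

n + δ = 0.025 + 0.111 = 0.136.
Golden rule sets MPK = n+δ: 0.34·k^(0.34−1) = 0.136, so k_gold = (0.34/0.136)^(1/0.66) ≈ 4.0081.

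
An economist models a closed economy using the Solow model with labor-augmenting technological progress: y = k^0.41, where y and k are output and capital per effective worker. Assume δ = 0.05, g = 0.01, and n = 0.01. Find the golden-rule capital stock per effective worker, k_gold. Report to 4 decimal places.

k_gold ≈ 20.0061

Break-even investment rate: n + g + δ = 0.01 + 0.01 + 0.05 = 0.07.
Setting f'(k) = n+g+δ gives 0.41·k^(0.41−1) = 0.07, hence k_gold = (0.41/0.07)^(1/0.59) ≈ 20.0061.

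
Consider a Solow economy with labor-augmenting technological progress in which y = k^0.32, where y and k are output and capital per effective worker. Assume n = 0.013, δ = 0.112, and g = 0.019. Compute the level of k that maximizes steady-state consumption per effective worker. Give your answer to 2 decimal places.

k_gold ≈ 3.24

Break-even investment rate: n + g + δ = 0.013 + 0.019 + 0.112 = 0.144.
At the golden rule the marginal product of capital equals n+g+δ: 0.32·k^(0.32−1) = 0.144. Solving, k_gold = (0.32/0.144)^(1/0.68) ≈ 3.2358.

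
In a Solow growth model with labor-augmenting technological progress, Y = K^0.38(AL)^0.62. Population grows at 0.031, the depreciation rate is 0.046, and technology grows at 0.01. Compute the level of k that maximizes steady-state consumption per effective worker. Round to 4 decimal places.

Break-even investment rate: n + g + δ = 0.031 + 0.01 + 0.046 = 0.087.
At the golden rule the marginal product of capital equals n+g+δ: 0.38·k^(0.38−1) = 0.087. Solving, k_gold = (0.38/0.087)^(1/0.62) ≈ 10.7816.

k_gold ≈ 10.7816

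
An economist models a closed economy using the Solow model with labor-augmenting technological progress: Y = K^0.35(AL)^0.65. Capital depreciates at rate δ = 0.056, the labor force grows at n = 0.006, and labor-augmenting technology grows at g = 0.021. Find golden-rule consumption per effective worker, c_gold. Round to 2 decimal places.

c_gold ≈ 1.41

n + g + δ = 0.006 + 0.021 + 0.056 = 0.083.
Maximizing c = f(k) − (n+g+δ)·k gives f'(k) = n+g+δ, i.e. 0.35·k^(0.35−1) = 0.083, so k_gold = (0.35/0.083)^(1/0.65) ≈ 9.1521.
y_gold = 9.1521^0.35 ≈ 2.1704.
c_gold = y_gold − (n+g+δ)·k_gold = 2.1704 − 0.083·9.1521 ≈ 1.4107.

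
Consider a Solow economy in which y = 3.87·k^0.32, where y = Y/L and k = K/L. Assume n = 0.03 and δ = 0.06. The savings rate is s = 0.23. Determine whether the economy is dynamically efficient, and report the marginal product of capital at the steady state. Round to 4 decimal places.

dynamically efficient; MPK ≈ 0.1252

n + δ = 0.03 + 0.06 = 0.09.
Steady-state k*: s·A·k^0.32 = 0.09·k gives k* = (0.23·3.87/0.09)^(1/0.68) ≈ 29.0753.
MPK = 0.32·3.87·29.0753^(-0.68) ≈ 0.1252.
MPK > n+δ = 0.09, so the economy is dynamically efficient (under-saving).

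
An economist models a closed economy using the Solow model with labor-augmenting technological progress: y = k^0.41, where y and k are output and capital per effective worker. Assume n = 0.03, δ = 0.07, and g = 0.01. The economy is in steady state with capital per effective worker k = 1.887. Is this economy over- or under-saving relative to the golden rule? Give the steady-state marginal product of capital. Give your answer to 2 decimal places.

Break-even investment rate: n + g + δ = 0.03 + 0.01 + 0.07 = 0.11.
MPK = 0.41·k^(0.41−1) = 0.41·1.887^(-0.59) ≈ 0.2819.
MPK > 0.11, so the economy is dynamically efficient (under-saving).

under-saving; MPK ≈ 0.28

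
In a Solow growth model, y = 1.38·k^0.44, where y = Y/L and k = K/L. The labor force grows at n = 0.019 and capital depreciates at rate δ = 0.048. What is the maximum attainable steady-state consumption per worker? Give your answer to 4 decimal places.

c_gold ≈ 4.3671

n + δ = 0.019 + 0.048 = 0.067.
Golden rule sets MPK = n+δ: 0.44·1.38·k^(0.44−1) = 0.067, so k_gold = (0.44·1.38/0.067)^(1/0.56) ≈ 51.2139.
y_gold = 1.38·51.2139^0.44 ≈ 7.7985.
c_gold = y_gold − (n+δ)·k_gold = 7.7985 − 0.067·51.2139 ≈ 4.3671.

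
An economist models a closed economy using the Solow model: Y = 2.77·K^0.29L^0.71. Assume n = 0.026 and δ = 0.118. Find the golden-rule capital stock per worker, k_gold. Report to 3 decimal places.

n + δ = 0.026 + 0.118 = 0.144.
Setting f'(k) = n+δ gives 0.29·2.77·k^(0.29−1) = 0.144, hence k_gold = (0.29·2.77/0.144)^(1/0.71) ≈ 11.2572.

k_gold ≈ 11.257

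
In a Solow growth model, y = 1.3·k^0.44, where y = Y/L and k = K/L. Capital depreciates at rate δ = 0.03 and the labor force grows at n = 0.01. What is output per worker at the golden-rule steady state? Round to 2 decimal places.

y_gold ≈ 10.51

Break-even investment rate: n + δ = 0.01 + 0.03 = 0.04.
At the golden rule the marginal product of capital equals n+δ: 0.44·1.3·k^(0.44−1) = 0.04. Solving, k_gold = (0.44·1.3/0.04)^(1/0.56) ≈ 115.6379.
Output: y_gold = 1.3·k_gold^0.44 = 1.3·115.6379^0.44 ≈ 10.5125.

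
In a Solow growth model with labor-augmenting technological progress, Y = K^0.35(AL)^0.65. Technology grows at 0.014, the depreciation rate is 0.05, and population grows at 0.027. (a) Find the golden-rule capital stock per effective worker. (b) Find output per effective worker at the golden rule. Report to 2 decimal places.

Capital per effective worker breaks even when investment replaces (n + g + δ)·k; here n + g + δ = 0.091.
Golden rule sets MPK = n+g+δ: 0.35·k^(0.35−1) = 0.091, so k_gold = (0.35/0.091)^(1/0.65) ≈ 7.9440.
y_gold = 7.9440^0.35 ≈ 2.0654.

(a) k_gold ≈ 7.94; (b) y_gold ≈ 2.07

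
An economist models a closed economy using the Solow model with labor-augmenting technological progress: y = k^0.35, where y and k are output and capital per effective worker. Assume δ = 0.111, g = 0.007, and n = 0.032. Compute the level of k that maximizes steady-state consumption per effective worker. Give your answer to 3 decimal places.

Capital per effective worker breaks even when investment replaces (n + g + δ)·k; here n + g + δ = 0.15.
Golden rule sets MPK = n+g+δ: 0.35·k^(0.35−1) = 0.15, so k_gold = (0.35/0.15)^(1/0.65) ≈ 3.6823.

k_gold ≈ 3.682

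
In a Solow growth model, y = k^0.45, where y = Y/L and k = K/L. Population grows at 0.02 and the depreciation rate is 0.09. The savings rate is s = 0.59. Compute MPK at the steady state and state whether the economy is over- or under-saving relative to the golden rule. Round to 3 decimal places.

over-saving; MPK ≈ 0.084

n + δ = 0.02 + 0.09 = 0.11.
Steady-state k*: s·k^0.45 = 0.11·k gives k* = (0.59/0.11)^(1/0.55) ≈ 21.1977.
MPK = 0.45·21.1977^(-0.55) ≈ 0.0839.
MPK < n+δ = 0.11, so the economy is dynamically inefficient (over-saving).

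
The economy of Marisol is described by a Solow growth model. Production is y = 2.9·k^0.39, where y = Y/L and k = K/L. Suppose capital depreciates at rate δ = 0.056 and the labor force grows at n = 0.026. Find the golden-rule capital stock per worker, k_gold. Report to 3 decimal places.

k_gold ≈ 73.837

The effective depreciation rate is n + δ = 0.026 + 0.056 = 0.082.
Golden rule sets MPK = n+δ: 0.39·2.9·k^(0.39−1) = 0.082, so k_gold = (0.39·2.9/0.082)^(1/0.61) ≈ 73.8374.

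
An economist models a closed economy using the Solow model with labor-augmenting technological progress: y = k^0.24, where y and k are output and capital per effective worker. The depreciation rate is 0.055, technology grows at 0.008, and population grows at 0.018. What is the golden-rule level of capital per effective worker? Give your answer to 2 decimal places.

k_gold ≈ 4.18

The effective depreciation rate is n + g + δ = 0.018 + 0.008 + 0.055 = 0.081.
Golden rule sets MPK = n+g+δ: 0.24·k^(0.24−1) = 0.081, so k_gold = (0.24/0.081)^(1/0.76) ≈ 4.1753.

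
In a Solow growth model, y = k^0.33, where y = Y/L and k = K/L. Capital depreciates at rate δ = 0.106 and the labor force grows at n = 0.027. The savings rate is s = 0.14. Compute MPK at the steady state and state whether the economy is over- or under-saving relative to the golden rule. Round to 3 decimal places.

under-saving; MPK ≈ 0.314

Break-even investment rate: n + δ = 0.027 + 0.106 = 0.133.
Steady-state k*: s·k^0.33 = 0.133·k gives k* = (0.14/0.133)^(1/0.67) ≈ 1.0796.
MPK = 0.33·1.0796^(-0.67) ≈ 0.3135.
MPK > n+δ = 0.133, so the economy is dynamically efficient (under-saving).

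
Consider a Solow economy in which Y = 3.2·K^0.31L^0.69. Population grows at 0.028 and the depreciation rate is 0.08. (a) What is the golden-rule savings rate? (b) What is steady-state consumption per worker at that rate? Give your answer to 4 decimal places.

n + δ = 0.028 + 0.08 = 0.108.
For Cobb-Douglas, s_gold equals capital's share: s_gold = 0.31.
Setting f'(k) = n+δ gives 0.31·3.2·k^(0.31−1) = 0.108, hence k_gold = (0.31·3.2/0.108)^(1/0.69) ≈ 24.8759.
y_gold = 3.2·24.8759^0.31 ≈ 8.6665; c_gold = (1−0.31)·y_gold ≈ 5.9799.

(a) s_gold = 0.3100; (b) c_gold ≈ 5.9799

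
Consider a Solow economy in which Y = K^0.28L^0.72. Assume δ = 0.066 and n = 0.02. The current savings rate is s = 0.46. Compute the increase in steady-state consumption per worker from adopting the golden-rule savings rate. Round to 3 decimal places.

Δc ≈ 0.103

Capital per worker breaks even when investment replaces (n + δ)·k; here n + δ = 0.086.
Current steady state (s = 0.46): k* = (0.46/0.086)^(1/0.72) ≈ 10.2677, y* = 10.2677^0.28 ≈ 1.9196, c* = (1−0.46)·1.9196 ≈ 1.0366.
Setting f'(k) = n+δ gives 0.28·k^(0.28−1) = 0.086, hence k_gold = (0.28/0.086)^(1/0.72) ≈ 5.1526.
y_gold = 5.1526^0.28 ≈ 1.5826, c_gold = y_gold − 0.086·k_gold ≈ 1.1395.
Gain: Δc = 1.1395 − 1.0366 ≈ 0.1029.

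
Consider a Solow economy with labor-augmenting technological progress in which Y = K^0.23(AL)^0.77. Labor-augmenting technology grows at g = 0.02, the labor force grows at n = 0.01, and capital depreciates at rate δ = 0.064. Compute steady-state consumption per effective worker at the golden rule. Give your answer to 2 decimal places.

c_gold ≈ 1.01

Capital per effective worker breaks even when investment replaces (n + g + δ)·k; here n + g + δ = 0.094.
Setting f'(k) = n+g+δ gives 0.23·k^(0.23−1) = 0.094, hence k_gold = (0.23/0.094)^(1/0.77) ≈ 3.1965.
y_gold = 3.1965^0.23 ≈ 1.3064.
c_gold = y_gold − (n+g+δ)·k_gold = 1.3064 − 0.094·3.1965 ≈ 1.0059.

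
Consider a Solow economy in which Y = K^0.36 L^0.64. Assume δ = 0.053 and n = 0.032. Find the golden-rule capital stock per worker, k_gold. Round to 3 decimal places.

k_gold ≈ 9.539

Capital per worker breaks even when investment replaces (n + δ)·k; here n + δ = 0.085.
At the golden rule the marginal product of capital equals n+δ: 0.36·k^(0.36−1) = 0.085. Solving, k_gold = (0.36/0.085)^(1/0.64) ≈ 9.5391.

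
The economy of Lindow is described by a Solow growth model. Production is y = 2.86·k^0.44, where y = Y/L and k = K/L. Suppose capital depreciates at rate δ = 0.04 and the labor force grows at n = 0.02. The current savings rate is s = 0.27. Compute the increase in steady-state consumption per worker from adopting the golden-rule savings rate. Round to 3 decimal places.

Δc ≈ 1.957

The effective depreciation rate is n + δ = 0.02 + 0.04 = 0.06.
Current steady state (s = 0.27): k* = (0.27·2.86/0.06)^(1/0.56) ≈ 95.8055, y* = 2.86·95.8055^0.44 ≈ 21.2901, c* = (1−0.27)·21.2901 ≈ 15.5418.
At the golden rule the marginal product of capital equals n+δ: 0.44·2.86·k^(0.44−1) = 0.06. Solving, k_gold = (0.44·2.86/0.06)^(1/0.56) ≈ 229.1503.
y_gold = 2.86·229.1503^0.44 ≈ 31.2478, c_gold = y_gold − 0.06·k_gold ≈ 17.4988.
Gain: Δc = 17.4988 − 15.5418 ≈ 1.9570.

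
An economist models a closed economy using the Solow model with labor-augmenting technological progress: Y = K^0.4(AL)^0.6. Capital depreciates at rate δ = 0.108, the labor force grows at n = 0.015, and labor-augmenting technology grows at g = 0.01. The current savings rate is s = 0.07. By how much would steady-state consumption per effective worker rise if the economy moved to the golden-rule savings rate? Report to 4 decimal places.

Δc ≈ 0.6439

Break-even investment rate: n + g + δ = 0.015 + 0.01 + 0.108 = 0.133.
Current steady state (s = 0.07): k* = (0.07/0.133)^(1/0.6) ≈ 0.3431, y* = 0.3431^0.4 ≈ 0.6519, c* = (1−0.07)·0.6519 ≈ 0.6062.
Maximizing c = f(k) − (n+g+δ)·k gives f'(k) = n+g+δ, i.e. 0.4·k^(0.4−1) = 0.133, so k_gold = (0.4/0.133)^(1/0.6) ≈ 6.2663.
y_gold = 6.2663^0.4 ≈ 2.0836, c_gold = y_gold − 0.133·k_gold ≈ 1.2501.
Gain: Δc = 1.2501 − 0.6062 ≈ 0.6439.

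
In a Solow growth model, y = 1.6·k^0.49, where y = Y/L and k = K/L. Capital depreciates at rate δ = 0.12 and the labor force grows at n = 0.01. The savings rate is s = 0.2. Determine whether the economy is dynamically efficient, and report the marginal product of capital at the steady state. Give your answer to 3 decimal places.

Capital per worker breaks even when investment replaces (n + δ)·k; here n + δ = 0.13.
Steady-state k*: s·A·k^0.49 = 0.13·k gives k* = (0.2·1.6/0.13)^(1/0.51) ≈ 5.8489.
MPK = 0.49·1.6·5.8489^(-0.51) ≈ 0.3185.
MPK > n+δ = 0.13, so the economy is dynamically efficient (under-saving).

dynamically efficient; MPK ≈ 0.318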